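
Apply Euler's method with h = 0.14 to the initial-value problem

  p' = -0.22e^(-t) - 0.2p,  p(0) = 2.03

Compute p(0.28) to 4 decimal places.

1.8612

Euler: p_{n+1} = p_n + h·f(t_n, p_n).
t=0.000000, p=2.030000: f=-0.626000 → p ← 2.030000 + 0.14·(-0.626000) = 1.942360
t=0.140000, p=1.942360: f=-0.579731 → p ← 1.942360 + 0.14·(-0.579731) = 1.861198
p(0.28) ≈ 1.8612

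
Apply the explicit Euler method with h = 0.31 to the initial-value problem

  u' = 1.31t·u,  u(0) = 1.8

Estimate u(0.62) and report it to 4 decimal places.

Euler: u_{n+1} = u_n + h·f(t_n, u_n).
t=0.000000, u=1.800000: f=0.000000 → u ← 1.800000 + 0.31·0.000000 = 1.800000
t=0.310000, u=1.800000: f=0.730980 → u ← 1.800000 + 0.31·0.730980 = 2.026604
u(0.62) ≈ 2.0266

2.0266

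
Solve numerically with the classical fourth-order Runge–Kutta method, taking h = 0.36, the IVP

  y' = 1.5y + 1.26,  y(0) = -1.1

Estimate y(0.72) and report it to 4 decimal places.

RK4: k1 = f(x_n, y_n); k2 = f(x_n + h/2, y_n + (h/2)·k1); k3 = f(x_n + h/2, y_n + (h/2)·k2); k4 = f(x_n + h, y_n + h·k3); y_{n+1} = y_n + (h/6)·(k1 + 2k2 + 2k3 + k4).
x=0.000000, y=-1.100000:
  k1 = f(0.000000, -1.100000) = -0.390000
  k2 = f(0.180000, -1.170200) = -0.495300
  k3 = f(0.180000, -1.189154) = -0.523731
  k4 = f(0.360000, -1.288543) = -0.672815
  y ← -1.100000 + (0.36/6)·(k1 + 2k2 + 2k3 + k4) = -1.286053
x=0.360000, y=-1.286053:
  k1 = f(0.360000, -1.286053) = -0.669079
  k2 = f(0.540000, -1.406487) = -0.849730
  k3 = f(0.540000, -1.439004) = -0.898506
  k4 = f(0.720000, -1.609515) = -1.154272
  y ← -1.286053 + (0.36/6)·(k1 + 2k2 + 2k3 + k4) = -1.605242
y(0.72) ≈ -1.6052

-1.6052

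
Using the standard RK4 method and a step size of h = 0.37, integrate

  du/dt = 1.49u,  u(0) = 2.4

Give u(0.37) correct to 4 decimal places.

4.1641

RK4: k1 = f(t_n, u_n); k2 = f(t_n + h/2, u_n + (h/2)·k1); k3 = f(t_n + h/2, u_n + (h/2)·k2); k4 = f(t_n + h, u_n + h·k3); u_{n+1} = u_n + (h/6)·(k1 + 2k2 + 2k3 + k4).
t=0.000000, u=2.400000:
  k1 = f(0.000000, 2.400000) = 3.576000
  k2 = f(0.185000, 3.061560) = 4.561724
  k3 = f(0.185000, 3.243919) = 4.833439
  k4 = f(0.370000, 4.188373) = 6.240675
  u ← 2.400000 + (0.37/6)·(k1 + 2k2 + 2k3 + k4) = 4.164098
u(0.37) ≈ 4.1641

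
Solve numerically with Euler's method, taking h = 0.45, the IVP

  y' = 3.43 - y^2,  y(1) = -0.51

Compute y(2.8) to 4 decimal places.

1.9560

Euler: y_{n+1} = y_n + h·f(x_n, y_n).
x=1.000000, y=-0.510000: f=3.169900 → y ← -0.510000 + 0.45·3.169900 = 0.916455
x=1.450000, y=0.916455: f=2.590110 → y ← 0.916455 + 0.45·2.590110 = 2.082005
x=1.900000, y=2.082005: f=-0.904743 → y ← 2.082005 + 0.45·(-0.904743) = 1.674870
x=2.350000, y=1.674870: f=0.624810 → y ← 1.674870 + 0.45·0.624810 = 1.956035
y(2.8) ≈ 1.9560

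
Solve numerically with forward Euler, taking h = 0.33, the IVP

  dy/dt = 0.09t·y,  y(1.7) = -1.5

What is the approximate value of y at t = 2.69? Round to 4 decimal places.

-1.7878

Euler: y_{n+1} = y_n + h·f(t_n, y_n).
t=1.700000, y=-1.500000: f=-0.229500 → y ← -1.500000 + 0.33·(-0.229500) = -1.575735
t=2.030000, y=-1.575735: f=-0.287887 → y ← -1.575735 + 0.33·(-0.287887) = -1.670738
t=2.360000, y=-1.670738: f=-0.354865 → y ← -1.670738 + 0.33·(-0.354865) = -1.787843
y(2.69) ≈ -1.7878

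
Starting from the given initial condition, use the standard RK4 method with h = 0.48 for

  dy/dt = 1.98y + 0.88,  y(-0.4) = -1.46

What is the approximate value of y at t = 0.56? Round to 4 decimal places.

RK4: k1 = f(t_n, y_n); k2 = f(t_n + h/2, y_n + (h/2)·k1); k3 = f(t_n + h/2, y_n + (h/2)·k2); k4 = f(t_n + h, y_n + h·k3); y_{n+1} = y_n + (h/6)·(k1 + 2k2 + 2k3 + k4).
t=-0.400000, y=-1.460000:
  k1 = f(-0.400000, -1.460000) = -2.010800
  k2 = f(-0.160000, -1.942592) = -2.966332
  k3 = f(-0.160000, -2.171920) = -3.420401
  k4 = f(0.080000, -3.101793) = -5.261549
  y ← -1.460000 + (0.48/6)·(k1 + 2k2 + 2k3 + k4) = -3.063665
t=0.080000, y=-3.063665:
  k1 = f(0.080000, -3.063665) = -5.186057
  k2 = f(0.320000, -4.308319) = -7.650472
  k3 = f(0.320000, -4.899778) = -8.821561
  k4 = f(0.560000, -7.298015) = -13.570069
  y ← -3.063665 + (0.48/6)·(k1 + 2k2 + 2k3 + k4) = -7.199681
y(0.56) ≈ -7.1997

-7.1997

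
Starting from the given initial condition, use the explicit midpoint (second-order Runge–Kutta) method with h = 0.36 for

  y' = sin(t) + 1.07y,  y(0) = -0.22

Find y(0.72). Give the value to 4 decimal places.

-0.1650

Midpoint: k1 = f(t_n, y_n); k2 = f(t_n + h/2, y_n + (h/2)·k1); y_{n+1} = y_n + h·k2.
t=0.000000, y=-0.220000:
  k1 = f(0.000000, -0.220000) = -0.235400
  k2 = f(0.180000, -0.262372) = -0.101708
  y ← -0.220000 + 0.36·(-0.101708) = -0.256615
t=0.360000, y=-0.256615:
  k1 = f(0.360000, -0.256615) = 0.077696
  k2 = f(0.540000, -0.242630) = 0.254522
  y ← -0.256615 + 0.36·0.254522 = -0.164987
y(0.72) ≈ -0.1650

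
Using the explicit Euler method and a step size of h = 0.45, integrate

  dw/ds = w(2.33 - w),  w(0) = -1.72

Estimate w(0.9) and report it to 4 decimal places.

-20.5505

Euler: w_{n+1} = w_n + h·f(s_n, w_n).
s=0.000000, w=-1.720000: f=-6.966000 → w ← -1.720000 + 0.45·(-6.966000) = -4.854700
s=0.450000, w=-4.854700: f=-34.879563 → w ← -4.854700 + 0.45·(-34.879563) = -20.550503
w(0.9) ≈ -20.5505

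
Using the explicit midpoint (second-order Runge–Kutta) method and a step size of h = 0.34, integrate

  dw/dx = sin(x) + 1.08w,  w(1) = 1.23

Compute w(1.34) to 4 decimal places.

2.1302

Midpoint: k1 = f(x_n, w_n); k2 = f(x_n + h/2, w_n + (h/2)·k1); w_{n+1} = w_n + h·k2.
x=1.000000, w=1.230000:
  k1 = f(1.000000, 1.230000) = 2.169871
  k2 = f(1.170000, 1.598878) = 2.647539
  w ← 1.230000 + 0.34·2.647539 = 2.130163
w(1.34) ≈ 2.1302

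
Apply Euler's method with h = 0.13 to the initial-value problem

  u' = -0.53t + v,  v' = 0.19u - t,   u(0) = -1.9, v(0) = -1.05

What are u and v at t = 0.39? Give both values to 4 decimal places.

-2.3573, -1.2520

Euler on (u,v): u_{n+1} = u_n + h·u', v_{n+1} = v_n + h·v'.
0.000000: (-1.900000, -1.050000); f=(-1.050000, -0.361000) → (-2.036500, -1.096930)
0.130000: (-2.036500, -1.096930); f=(-1.165830, -0.516935) → (-2.188058, -1.164132)
0.260000: (-2.188058, -1.164132); f=(-1.301932, -0.675731) → (-2.357309, -1.251977)
(u(0.39), v(0.39)) ≈ (-2.3573, -1.2520)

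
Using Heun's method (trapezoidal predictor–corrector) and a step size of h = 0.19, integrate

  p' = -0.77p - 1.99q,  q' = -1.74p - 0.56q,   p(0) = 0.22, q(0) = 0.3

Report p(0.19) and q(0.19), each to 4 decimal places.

0.1048, 0.2250

Heun on (p,q): k1 = f(t_n, state_n); k2 = f(t_n + h, state_n + h·k1); state_{n+1} = state_n + (h/2)·(k1 + k2).
0.000000: (0.220000, 0.300000)
  k1 = (-0.766400, -0.550800)
  predictor → (0.074384, 0.195348)
  k2 = (-0.446018, -0.238823)
  → (0.104820, 0.224986)
(p(0.19), q(0.19)) ≈ (0.1048, 0.2250)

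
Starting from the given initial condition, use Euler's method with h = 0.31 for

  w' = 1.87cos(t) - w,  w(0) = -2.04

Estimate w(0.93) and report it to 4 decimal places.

0.4586

Euler: w_{n+1} = w_n + h·f(t_n, w_n).
t=0.000000, w=-2.040000: f=3.910000 → w ← -2.040000 + 0.31·3.910000 = -0.827900
t=0.310000, w=-0.827900: f=2.608764 → w ← -0.827900 + 0.31·2.608764 = -0.019183
t=0.620000, w=-0.019183: f=1.541136 → w ← -0.019183 + 0.31·1.541136 = 0.458569
w(0.93) ≈ 0.4586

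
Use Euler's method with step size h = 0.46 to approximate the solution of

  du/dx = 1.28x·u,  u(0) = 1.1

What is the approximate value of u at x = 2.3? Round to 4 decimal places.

Euler: u_{n+1} = u_n + h·f(x_n, u_n).
x=0.000000, u=1.100000: f=0.000000 → u ← 1.100000 + 0.46·0.000000 = 1.100000
x=0.460000, u=1.100000: f=0.647680 → u ← 1.100000 + 0.46·0.647680 = 1.397933
x=0.920000, u=1.397933: f=1.646206 → u ← 1.397933 + 0.46·1.646206 = 2.155187
x=1.380000, u=2.155187: f=3.806923 → u ← 2.155187 + 0.46·3.806923 = 3.906372
x=1.840000, u=3.906372: f=9.200287 → u ← 3.906372 + 0.46·9.200287 = 8.138504
u(2.3) ≈ 8.1385

8.1385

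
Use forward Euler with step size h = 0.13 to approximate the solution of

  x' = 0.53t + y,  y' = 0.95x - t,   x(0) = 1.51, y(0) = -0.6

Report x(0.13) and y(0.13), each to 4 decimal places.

Euler on (x,y): x_{n+1} = x_n + h·x', y_{n+1} = y_n + h·y'.
0.000000: (1.510000, -0.600000); f=(-0.600000, 1.434500) → (1.432000, -0.413515)
(x(0.13), y(0.13)) ≈ (1.4320, -0.4135)

1.4320, -0.4135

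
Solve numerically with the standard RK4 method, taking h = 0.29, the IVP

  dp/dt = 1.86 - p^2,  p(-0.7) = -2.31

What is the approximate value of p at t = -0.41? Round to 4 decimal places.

-4.8531

RK4: k1 = f(t_n, p_n); k2 = f(t_n + h/2, p_n + (h/2)·k1); k3 = f(t_n + h/2, p_n + (h/2)·k2); k4 = f(t_n + h, p_n + h·k3); p_{n+1} = p_n + (h/6)·(k1 + 2k2 + 2k3 + k4).
t=-0.700000, p=-2.310000:
  k1 = f(-0.700000, -2.310000) = -3.476100
  k2 = f(-0.555000, -2.814034) = -6.058790
  k3 = f(-0.555000, -3.188525) = -8.306689
  k4 = f(-0.410000, -4.718940) = -20.408393
  p ← -2.310000 + (0.29/6)·(k1 + 2k2 + 2k3 + k4) = -4.853080
p(-0.41) ≈ -4.8531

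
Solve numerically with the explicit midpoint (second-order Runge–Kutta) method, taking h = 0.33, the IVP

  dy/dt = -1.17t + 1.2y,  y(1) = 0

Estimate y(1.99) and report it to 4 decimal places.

-2.9765

Midpoint: k1 = f(t_n, y_n); k2 = f(t_n + h/2, y_n + (h/2)·k1); y_{n+1} = y_n + h·k2.
t=1.000000, y=0.000000:
  k1 = f(1.000000, 0.000000) = -1.170000
  k2 = f(1.165000, -0.193050) = -1.594710
  y ← 0.000000 + 0.33·(-1.594710) = -0.526254
t=1.330000, y=-0.526254:
  k1 = f(1.330000, -0.526254) = -2.187605
  k2 = f(1.495000, -0.887209) = -2.813801
  y ← -0.526254 + 0.33·(-2.813801) = -1.454809
t=1.660000, y=-1.454809:
  k1 = f(1.660000, -1.454809) = -3.687970
  k2 = f(1.825000, -2.063324) = -4.611238
  y ← -1.454809 + 0.33·(-4.611238) = -2.976517
y(1.99) ≈ -2.9765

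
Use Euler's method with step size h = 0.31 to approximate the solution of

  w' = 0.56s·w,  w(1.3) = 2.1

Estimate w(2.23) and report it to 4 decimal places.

4.3910

Euler: w_{n+1} = w_n + h·f(s_n, w_n).
s=1.300000, w=2.100000: f=1.528800 → w ← 2.100000 + 0.31·1.528800 = 2.573928
s=1.610000, w=2.573928: f=2.320653 → w ← 2.573928 + 0.31·2.320653 = 3.293331
s=1.920000, w=3.293331: f=3.540989 → w ← 3.293331 + 0.31·3.540989 = 4.391037
w(2.23) ≈ 4.3910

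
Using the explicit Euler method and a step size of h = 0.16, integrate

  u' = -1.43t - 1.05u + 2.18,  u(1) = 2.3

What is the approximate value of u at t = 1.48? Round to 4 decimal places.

Euler: u_{n+1} = u_n + h·f(t_n, u_n).
t=1.000000, u=2.300000: f=-1.665000 → u ← 2.300000 + 0.16·(-1.665000) = 2.033600
t=1.160000, u=2.033600: f=-1.614080 → u ← 2.033600 + 0.16·(-1.614080) = 1.775347
t=1.320000, u=1.775347: f=-1.571715 → u ← 1.775347 + 0.16·(-1.571715) = 1.523873
u(1.48) ≈ 1.5239

1.5239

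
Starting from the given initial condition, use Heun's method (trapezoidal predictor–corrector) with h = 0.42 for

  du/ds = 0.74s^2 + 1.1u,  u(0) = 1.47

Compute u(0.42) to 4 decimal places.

2.3334

Heun: k1 = f(s_n, u_n); k2 = f(s_n + h, u_n + h·k1); u_{n+1} = u_n + (h/2)·(k1 + k2).
s=0.000000, u=1.470000:
  k1 = f(0.000000, 1.470000) = 1.617000
  k2 = f(0.420000, 2.149140) = 2.494590
  u ← 1.470000 + (0.42/2)·(1.617000 + 2.494590) = 2.333434
u(0.42) ≈ 2.3334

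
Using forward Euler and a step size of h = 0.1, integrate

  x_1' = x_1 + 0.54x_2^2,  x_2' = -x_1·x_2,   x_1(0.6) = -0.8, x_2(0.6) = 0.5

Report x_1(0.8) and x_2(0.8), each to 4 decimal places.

Euler on (x_1,x_2): x_1_{n+1} = x_1_n + h·x_1', x_2_{n+1} = x_2_n + h·x_2'.
0.600000: (-0.800000, 0.500000); f=(-0.665000, 0.400000) → (-0.866500, 0.540000)
0.700000: (-0.866500, 0.540000); f=(-0.709036, 0.467910) → (-0.937404, 0.586791)
(x_1(0.8), x_2(0.8)) ≈ (-0.9374, 0.5868)

-0.9374, 0.5868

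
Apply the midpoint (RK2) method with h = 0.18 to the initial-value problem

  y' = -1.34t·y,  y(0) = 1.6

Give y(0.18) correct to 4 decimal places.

Midpoint: k1 = f(t_n, y_n); k2 = f(t_n + h/2, y_n + (h/2)·k1); y_{n+1} = y_n + h·k2.
t=0.000000, y=1.600000:
  k1 = f(0.000000, 1.600000) = 0.000000
  k2 = f(0.090000, 1.600000) = -0.192960
  y ← 1.600000 + 0.18·(-0.192960) = 1.565267
y(0.18) ≈ 1.5653

1.5653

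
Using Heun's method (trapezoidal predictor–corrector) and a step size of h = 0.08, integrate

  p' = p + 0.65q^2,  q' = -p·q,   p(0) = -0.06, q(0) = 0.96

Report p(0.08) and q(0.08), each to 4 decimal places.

Heun on (p,q): k1 = f(t_n, state_n); k2 = f(t_n + h, state_n + h·k1); state_{n+1} = state_n + (h/2)·(k1 + k2).
0.000000: (-0.060000, 0.960000)
  k1 = (0.539040, 0.057600)
  predictor → (-0.016877, 0.964608)
  k2 = (0.587928, 0.016279)
  → (-0.014921, 0.962955)
(p(0.08), q(0.08)) ≈ (-0.0149, 0.9630)

-0.0149, 0.9630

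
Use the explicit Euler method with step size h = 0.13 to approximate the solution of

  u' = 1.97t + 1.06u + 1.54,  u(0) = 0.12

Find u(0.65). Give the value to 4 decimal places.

1.9285

Euler: u_{n+1} = u_n + h·f(t_n, u_n).
t=0.000000, u=0.120000: f=1.667200 → u ← 0.120000 + 0.13·1.667200 = 0.336736
t=0.130000, u=0.336736: f=2.153040 → u ← 0.336736 + 0.13·2.153040 = 0.616631
t=0.260000, u=0.616631: f=2.705829 → u ← 0.616631 + 0.13·2.705829 = 0.968389
t=0.390000, u=0.968389: f=3.334792 → u ← 0.968389 + 0.13·3.334792 = 1.401912
t=0.520000, u=1.401912: f=4.050427 → u ← 1.401912 + 0.13·4.050427 = 1.928467
u(0.65) ≈ 1.9285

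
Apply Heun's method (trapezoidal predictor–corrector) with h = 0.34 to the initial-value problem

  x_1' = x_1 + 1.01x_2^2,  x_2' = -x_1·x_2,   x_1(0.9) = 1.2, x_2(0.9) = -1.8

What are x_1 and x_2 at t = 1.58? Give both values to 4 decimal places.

Heun on (x_1,x_2): k1 = f(t_n, state_n); k2 = f(t_n + h, state_n + h·k1); state_{n+1} = state_n + (h/2)·(k1 + k2).
0.900000: (1.200000, -1.800000)
  k1 = (4.472400, 2.160000)
  predictor → (2.720616, -1.065600)
  k2 = (3.867474, 2.899088)
  → (2.617779, -0.939955)
1.240000: (2.617779, -0.939955)
  k1 = (3.510129, 2.460594)
  predictor → (3.811223, -0.103353)
  k2 = (3.822011, 0.393901)
  → (3.864243, -0.454691)
(x_1(1.58), x_2(1.58)) ≈ (3.8642, -0.4547)

3.8642, -0.4547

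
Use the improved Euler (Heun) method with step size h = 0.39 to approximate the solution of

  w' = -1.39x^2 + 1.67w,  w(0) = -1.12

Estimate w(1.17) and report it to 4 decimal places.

-8.4672

Heun: k1 = f(x_n, w_n); k2 = f(x_n + h, w_n + h·k1); w_{n+1} = w_n + (h/2)·(k1 + k2).
x=0.000000, w=-1.120000:
  k1 = f(0.000000, -1.120000) = -1.870400
  k2 = f(0.390000, -1.849456) = -3.300011
  w ← -1.120000 + (0.39/2)·(-1.870400 + (-3.300011)) = -2.128230
x=0.390000, w=-2.128230:
  k1 = f(0.390000, -2.128230) = -3.765563
  k2 = f(0.780000, -3.596800) = -6.852331
  w ← -2.128230 + (0.39/2)·(-3.765563 + (-6.852331)) = -4.198720
x=0.780000, w=-4.198720:
  k1 = f(0.780000, -4.198720) = -7.857538
  k2 = f(1.170000, -7.263159) = -14.032247
  w ← -4.198720 + (0.39/2)·(-7.857538 + (-14.032247)) = -8.467227
w(1.17) ≈ -8.4672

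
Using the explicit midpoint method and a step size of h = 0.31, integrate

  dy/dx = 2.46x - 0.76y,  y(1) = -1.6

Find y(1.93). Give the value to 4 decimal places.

1.7009

Midpoint: k1 = f(x_n, y_n); k2 = f(x_n + h/2, y_n + (h/2)·k1); y_{n+1} = y_n + h·k2.
x=1.000000, y=-1.600000:
  k1 = f(1.000000, -1.600000) = 3.676000
  k2 = f(1.155000, -1.030220) = 3.624267
  y ← -1.600000 + 0.31·3.624267 = -0.476477
x=1.310000, y=-0.476477:
  k1 = f(1.310000, -0.476477) = 3.584723
  k2 = f(1.465000, 0.079155) = 3.543742
  y ← -0.476477 + 0.31·3.543742 = 0.622083
x=1.620000, y=0.622083:
  k1 = f(1.620000, 0.622083) = 3.512417
  k2 = f(1.775000, 1.166508) = 3.479954
  y ← 0.622083 + 0.31·3.479954 = 1.700869
y(1.93) ≈ 1.7009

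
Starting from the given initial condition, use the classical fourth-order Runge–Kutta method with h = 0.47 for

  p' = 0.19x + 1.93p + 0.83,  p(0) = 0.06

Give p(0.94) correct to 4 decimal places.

2.7304

RK4: k1 = f(x_n, p_n); k2 = f(x_n + h/2, p_n + (h/2)·k1); k3 = f(x_n + h/2, p_n + (h/2)·k2); k4 = f(x_n + h, p_n + h·k3); p_{n+1} = p_n + (h/6)·(k1 + 2k2 + 2k3 + k4).
x=0.000000, p=0.060000:
  k1 = f(0.000000, 0.060000) = 0.945800
  k2 = f(0.235000, 0.282263) = 1.419418
  k3 = f(0.235000, 0.393563) = 1.634227
  k4 = f(0.470000, 0.828087) = 2.517507
  p ← 0.060000 + (0.47/6)·(k1 + 2k2 + 2k3 + k4) = 0.809697
x=0.470000, p=0.809697:
  k1 = f(0.470000, 0.809697) = 2.482015
  k2 = f(0.705000, 1.392970) = 3.652382
  k3 = f(0.705000, 1.668007) = 4.183203
  k4 = f(0.940000, 2.775802) = 6.365898
  p ← 0.809697 + (0.47/6)·(k1 + 2k2 + 2k3 + k4) = 2.730358
p(0.94) ≈ 2.7304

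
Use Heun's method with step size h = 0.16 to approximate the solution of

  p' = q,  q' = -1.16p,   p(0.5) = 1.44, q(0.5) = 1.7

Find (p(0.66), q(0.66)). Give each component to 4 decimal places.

Heun on (p,q): k1 = f(s_n, state_n); k2 = f(s_n + h, state_n + h·k1); state_{n+1} = state_n + (h/2)·(k1 + k2).
0.500000: (1.440000, 1.700000)
  k1 = (1.700000, -1.670400)
  predictor → (1.712000, 1.432736)
  k2 = (1.432736, -1.985920)
  → (1.690619, 1.407494)
(p(0.66), q(0.66)) ≈ (1.6906, 1.4075)

1.6906, 1.4075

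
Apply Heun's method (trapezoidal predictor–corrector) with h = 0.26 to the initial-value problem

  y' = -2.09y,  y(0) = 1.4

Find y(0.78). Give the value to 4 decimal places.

Heun: k1 = f(x_n, y_n); k2 = f(x_n + h, y_n + h·k1); y_{n+1} = y_n + (h/2)·(k1 + k2).
x=0.000000, y=1.400000:
  k1 = f(0.000000, 1.400000) = -2.926000
  k2 = f(0.260000, 0.639240) = -1.336012
  y ← 1.400000 + (0.26/2)·(-2.926000 + (-1.336012)) = 0.845938
x=0.260000, y=0.845938:
  k1 = f(0.260000, 0.845938) = -1.768011
  k2 = f(0.520000, 0.386256) = -0.807274
  y ← 0.845938 + (0.26/2)·(-1.768011 + (-0.807274)) = 0.511151
x=0.520000, y=0.511151:
  k1 = f(0.520000, 0.511151) = -1.068306
  k2 = f(0.780000, 0.233392) = -0.487789
  y ← 0.511151 + (0.26/2)·(-1.068306 + (-0.487789)) = 0.308859
y(0.78) ≈ 0.3089

0.3089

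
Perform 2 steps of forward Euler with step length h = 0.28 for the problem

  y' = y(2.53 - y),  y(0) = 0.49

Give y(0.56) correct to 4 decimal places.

1.1493

Euler: y_{n+1} = y_n + h·f(t_n, y_n).
t=0.000000, y=0.490000: f=0.999600 → y ← 0.490000 + 0.28·0.999600 = 0.769888
t=0.280000, y=0.769888: f=1.355089 → y ← 0.769888 + 0.28·1.355089 = 1.149313
y(0.56) ≈ 1.1493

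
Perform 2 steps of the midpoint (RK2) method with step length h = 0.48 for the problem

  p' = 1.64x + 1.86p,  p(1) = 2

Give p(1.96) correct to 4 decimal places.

15.4164

Midpoint: k1 = f(x_n, p_n); k2 = f(x_n + h/2, p_n + (h/2)·k1); p_{n+1} = p_n + h·k2.
x=1.000000, p=2.000000:
  k1 = f(1.000000, 2.000000) = 5.360000
  k2 = f(1.240000, 3.286400) = 8.146304
  p ← 2.000000 + 0.48·8.146304 = 5.910226
x=1.480000, p=5.910226:
  k1 = f(1.480000, 5.910226) = 13.420220
  k2 = f(1.720000, 9.131079) = 19.804607
  p ← 5.910226 + 0.48·19.804607 = 15.416437
p(1.96) ≈ 15.4164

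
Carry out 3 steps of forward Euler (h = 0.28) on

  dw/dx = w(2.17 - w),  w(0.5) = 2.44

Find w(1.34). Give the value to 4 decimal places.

2.1821

Euler: w_{n+1} = w_n + h·f(x_n, w_n).
x=0.500000, w=2.440000: f=-0.658800 → w ← 2.440000 + 0.28·(-0.658800) = 2.255536
x=0.780000, w=2.255536: f=-0.192930 → w ← 2.255536 + 0.28·(-0.192930) = 2.201516
x=1.060000, w=2.201516: f=-0.069382 → w ← 2.201516 + 0.28·(-0.069382) = 2.182089
w(1.34) ≈ 2.1821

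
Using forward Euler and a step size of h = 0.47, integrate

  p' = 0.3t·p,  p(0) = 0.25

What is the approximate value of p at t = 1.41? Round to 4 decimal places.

0.3019

Euler: p_{n+1} = p_n + h·f(t_n, p_n).
t=0.000000, p=0.250000: f=0.000000 → p ← 0.250000 + 0.47·0.000000 = 0.250000
t=0.470000, p=0.250000: f=0.035250 → p ← 0.250000 + 0.47·0.035250 = 0.266568
t=0.940000, p=0.266568: f=0.075172 → p ← 0.266568 + 0.47·0.075172 = 0.301898
p(1.41) ≈ 0.3019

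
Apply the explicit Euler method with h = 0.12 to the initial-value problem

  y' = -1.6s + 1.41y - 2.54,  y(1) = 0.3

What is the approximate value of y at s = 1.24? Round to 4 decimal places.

-0.6906

Euler: y_{n+1} = y_n + h·f(s_n, y_n).
s=1.000000, y=0.300000: f=-3.717000 → y ← 0.300000 + 0.12·(-3.717000) = -0.146040
s=1.120000, y=-0.146040: f=-4.537916 → y ← -0.146040 + 0.12·(-4.537916) = -0.690590
y(1.24) ≈ -0.6906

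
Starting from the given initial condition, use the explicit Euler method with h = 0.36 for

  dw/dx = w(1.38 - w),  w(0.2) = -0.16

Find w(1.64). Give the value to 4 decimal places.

Euler: w_{n+1} = w_n + h·f(x_n, w_n).
x=0.200000, w=-0.160000: f=-0.246400 → w ← -0.160000 + 0.36·(-0.246400) = -0.248704
x=0.560000, w=-0.248704: f=-0.405065 → w ← -0.248704 + 0.36·(-0.405065) = -0.394527
x=0.920000, w=-0.394527: f=-0.700100 → w ← -0.394527 + 0.36·(-0.700100) = -0.646563
x=1.280000, w=-0.646563: f=-1.310302 → w ← -0.646563 + 0.36·(-1.310302) = -1.118272
w(1.64) ≈ -1.1183

-1.1183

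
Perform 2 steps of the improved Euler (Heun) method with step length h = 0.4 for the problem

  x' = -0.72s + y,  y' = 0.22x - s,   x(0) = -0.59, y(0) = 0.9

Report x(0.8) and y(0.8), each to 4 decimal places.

-0.1945, 0.5264

Heun on (x,y): k1 = f(s_n, state_n); k2 = f(s_n + h, state_n + h·k1); state_{n+1} = state_n + (h/2)·(k1 + k2).
0.000000: (-0.590000, 0.900000)
  k1 = (0.900000, -0.129800)
  predictor → (-0.230000, 0.848080)
  k2 = (0.560080, -0.450600)
  → (-0.297984, 0.783920)
0.400000: (-0.297984, 0.783920)
  k1 = (0.495920, -0.465556)
  predictor → (-0.099616, 0.597697)
  k2 = (0.021697, -0.821916)
  → (-0.194461, 0.526426)
(x(0.8), y(0.8)) ≈ (-0.1945, 0.5264)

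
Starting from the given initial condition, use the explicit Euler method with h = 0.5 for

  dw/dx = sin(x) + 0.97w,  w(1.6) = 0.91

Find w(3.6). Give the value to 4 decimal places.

Euler: w_{n+1} = w_n + h·f(x_n, w_n).
x=1.600000, w=0.910000: f=1.882274 → w ← 0.910000 + 0.5·1.882274 = 1.851137
x=2.100000, w=1.851137: f=2.658812 → w ← 1.851137 + 0.5·2.658812 = 3.180543
x=2.600000, w=3.180543: f=3.600628 → w ← 3.180543 + 0.5·3.600628 = 4.980857
x=3.100000, w=4.980857: f=4.873012 → w ← 4.980857 + 0.5·4.873012 = 7.417363
w(3.6) ≈ 7.4174

7.4174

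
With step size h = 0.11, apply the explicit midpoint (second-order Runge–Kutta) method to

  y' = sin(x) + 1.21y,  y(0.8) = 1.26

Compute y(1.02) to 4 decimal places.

Midpoint: k1 = f(x_n, y_n); k2 = f(x_n + h/2, y_n + (h/2)·k1); y_{n+1} = y_n + h·k2.
x=0.800000, y=1.260000:
  k1 = f(0.800000, 1.260000) = 2.241956
  k2 = f(0.855000, 1.383308) = 2.428373
  y ← 1.260000 + 0.11·2.428373 = 1.527121
x=0.910000, y=1.527121:
  k1 = f(0.910000, 1.527121) = 2.637320
  k2 = f(0.965000, 1.672174) = 2.845379
  y ← 1.527121 + 0.11·2.845379 = 1.840113
y(1.02) ≈ 1.8401

1.8401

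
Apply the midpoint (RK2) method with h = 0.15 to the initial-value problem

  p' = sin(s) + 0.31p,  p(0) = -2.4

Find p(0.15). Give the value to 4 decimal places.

-2.5030

Midpoint: k1 = f(s_n, p_n); k2 = f(s_n + h/2, p_n + (h/2)·k1); p_{n+1} = p_n + h·k2.
s=0.000000, p=-2.400000:
  k1 = f(0.000000, -2.400000) = -0.744000
  k2 = f(0.075000, -2.455800) = -0.686368
  p ← -2.400000 + 0.15·(-0.686368) = -2.502955
p(0.15) ≈ -2.5030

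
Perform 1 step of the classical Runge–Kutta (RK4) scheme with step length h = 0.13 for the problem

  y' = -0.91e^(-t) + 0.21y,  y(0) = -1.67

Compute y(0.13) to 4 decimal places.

-1.8287

RK4: k1 = f(t_n, y_n); k2 = f(t_n + h/2, y_n + (h/2)·k1); k3 = f(t_n + h/2, y_n + (h/2)·k2); k4 = f(t_n + h, y_n + h·k3); y_{n+1} = y_n + (h/6)·(k1 + 2k2 + 2k3 + k4).
t=0.000000, y=-1.670000:
  k1 = f(0.000000, -1.670000) = -1.260700
  k2 = f(0.065000, -1.751945) = -1.220640
  k3 = f(0.065000, -1.749342) = -1.220093
  k4 = f(0.130000, -1.828612) = -1.183075
  y ← -1.670000 + (0.13/6)·(k1 + 2k2 + 2k3 + k4) = -1.828714
y(0.13) ≈ -1.8287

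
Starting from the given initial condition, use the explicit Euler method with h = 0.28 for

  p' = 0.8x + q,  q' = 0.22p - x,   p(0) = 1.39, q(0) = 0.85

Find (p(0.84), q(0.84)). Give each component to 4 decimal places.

Euler on (p,q): p_{n+1} = p_n + h·p', q_{n+1} = q_n + h·q'.
0.000000: (1.390000, 0.850000); f=(0.850000, 0.305800) → (1.628000, 0.935624)
0.280000: (1.628000, 0.935624); f=(1.159624, 0.078160) → (1.952695, 0.957509)
0.560000: (1.952695, 0.957509); f=(1.405509, -0.130407) → (2.346237, 0.920995)
(p(0.84), q(0.84)) ≈ (2.3462, 0.9210)

2.3462, 0.9210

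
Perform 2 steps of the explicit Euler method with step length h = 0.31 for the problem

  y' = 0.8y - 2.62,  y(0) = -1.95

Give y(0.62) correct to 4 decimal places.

-4.8630

Euler: y_{n+1} = y_n + h·f(s_n, y_n).
s=0.000000, y=-1.950000: f=-4.180000 → y ← -1.950000 + 0.31·(-4.180000) = -3.245800
s=0.310000, y=-3.245800: f=-5.216640 → y ← -3.245800 + 0.31·(-5.216640) = -4.862958
y(0.62) ≈ -4.8630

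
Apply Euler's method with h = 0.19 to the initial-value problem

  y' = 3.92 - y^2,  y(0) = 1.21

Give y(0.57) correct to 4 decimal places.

Euler: y_{n+1} = y_n + h·f(x_n, y_n).
x=0.000000, y=1.210000: f=2.455900 → y ← 1.210000 + 0.19·2.455900 = 1.676621
x=0.190000, y=1.676621: f=1.108942 → y ← 1.676621 + 0.19·1.108942 = 1.887320
x=0.380000, y=1.887320: f=0.358023 → y ← 1.887320 + 0.19·0.358023 = 1.955344
y(0.57) ≈ 1.9553

1.9553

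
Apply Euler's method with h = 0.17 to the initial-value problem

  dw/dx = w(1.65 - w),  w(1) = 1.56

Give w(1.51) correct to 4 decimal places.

Euler: w_{n+1} = w_n + h·f(x_n, w_n).
x=1.000000, w=1.560000: f=0.140400 → w ← 1.560000 + 0.17·0.140400 = 1.583868
x=1.170000, w=1.583868: f=0.104744 → w ← 1.583868 + 0.17·0.104744 = 1.601675
x=1.340000, w=1.601675: f=0.077402 → w ← 1.601675 + 0.17·0.077402 = 1.614833
w(1.51) ≈ 1.6148

1.6148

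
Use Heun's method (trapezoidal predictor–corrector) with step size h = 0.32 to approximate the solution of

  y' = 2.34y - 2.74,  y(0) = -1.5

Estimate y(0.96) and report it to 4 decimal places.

-21.1446

Heun: k1 = f(t_n, y_n); k2 = f(t_n + h, y_n + h·k1); y_{n+1} = y_n + (h/2)·(k1 + k2).
t=0.000000, y=-1.500000:
  k1 = f(0.000000, -1.500000) = -6.250000
  k2 = f(0.320000, -3.500000) = -10.930000
  y ← -1.500000 + (0.32/2)·(-6.250000 + (-10.930000)) = -4.248800
t=0.320000, y=-4.248800:
  k1 = f(0.320000, -4.248800) = -12.682192
  k2 = f(0.640000, -8.307101) = -22.178617
  y ← -4.248800 + (0.32/2)·(-12.682192 + (-22.178617)) = -9.826529
t=0.640000, y=-9.826529:
  k1 = f(0.640000, -9.826529) = -25.734079
  k2 = f(0.960000, -18.061435) = -45.003757
  y ← -9.826529 + (0.32/2)·(-25.734079 + (-45.003757)) = -21.144583
y(0.96) ≈ -21.1446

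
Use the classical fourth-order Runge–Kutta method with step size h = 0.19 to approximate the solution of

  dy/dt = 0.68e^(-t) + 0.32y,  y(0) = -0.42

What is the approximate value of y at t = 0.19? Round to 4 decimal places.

-0.3249

RK4: k1 = f(t_n, y_n); k2 = f(t_n + h/2, y_n + (h/2)·k1); k3 = f(t_n + h/2, y_n + (h/2)·k2); k4 = f(t_n + h, y_n + h·k3); y_{n+1} = y_n + (h/6)·(k1 + 2k2 + 2k3 + k4).
t=0.000000, y=-0.420000:
  k1 = f(0.000000, -0.420000) = 0.545600
  k2 = f(0.095000, -0.368168) = 0.500560
  k3 = f(0.095000, -0.372447) = 0.499191
  k4 = f(0.190000, -0.325154) = 0.458283
  y ← -0.420000 + (0.19/6)·(k1 + 2k2 + 2k3 + k4) = -0.324893
y(0.19) ≈ -0.3249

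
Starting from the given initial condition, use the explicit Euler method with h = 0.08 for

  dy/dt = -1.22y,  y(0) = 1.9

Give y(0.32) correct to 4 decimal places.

1.2599

Euler: y_{n+1} = y_n + h·f(t_n, y_n).
t=0.000000, y=1.900000: f=-2.318000 → y ← 1.900000 + 0.08·(-2.318000) = 1.714560
t=0.080000, y=1.714560: f=-2.091763 → y ← 1.714560 + 0.08·(-2.091763) = 1.547219
t=0.160000, y=1.547219: f=-1.887607 → y ← 1.547219 + 0.08·(-1.887607) = 1.396210
t=0.240000, y=1.396210: f=-1.703377 → y ← 1.396210 + 0.08·(-1.703377) = 1.259940
y(0.32) ≈ 1.2599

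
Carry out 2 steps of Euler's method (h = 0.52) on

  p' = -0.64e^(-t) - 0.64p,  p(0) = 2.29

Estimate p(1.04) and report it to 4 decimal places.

Euler: p_{n+1} = p_n + h·f(t_n, p_n).
t=0.000000, p=2.290000: f=-2.105600 → p ← 2.290000 + 0.52·(-2.105600) = 1.195088
t=0.520000, p=1.195088: f=-1.145349 → p ← 1.195088 + 0.52·(-1.145349) = 0.599506
p(1.04) ≈ 0.5995

0.5995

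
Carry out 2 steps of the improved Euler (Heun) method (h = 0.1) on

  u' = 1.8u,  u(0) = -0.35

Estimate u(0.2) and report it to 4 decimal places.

-0.5008

Heun: k1 = f(x_n, u_n); k2 = f(x_n + h, u_n + h·k1); u_{n+1} = u_n + (h/2)·(k1 + k2).
x=0.000000, u=-0.350000:
  k1 = f(0.000000, -0.350000) = -0.630000
  k2 = f(0.100000, -0.413000) = -0.743400
  u ← -0.350000 + (0.1/2)·(-0.630000 + (-0.743400)) = -0.418670
x=0.100000, u=-0.418670:
  k1 = f(0.100000, -0.418670) = -0.753606
  k2 = f(0.200000, -0.494031) = -0.889255
  u ← -0.418670 + (0.1/2)·(-0.753606 + (-0.889255)) = -0.500813
u(0.2) ≈ -0.5008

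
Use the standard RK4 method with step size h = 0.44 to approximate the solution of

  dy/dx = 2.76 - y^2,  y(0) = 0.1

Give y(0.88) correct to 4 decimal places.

1.4947

RK4: k1 = f(x_n, y_n); k2 = f(x_n + h/2, y_n + (h/2)·k1); k3 = f(x_n + h/2, y_n + (h/2)·k2); k4 = f(x_n + h, y_n + h·k3); y_{n+1} = y_n + (h/6)·(k1 + 2k2 + 2k3 + k4).
x=0.000000, y=0.100000:
  k1 = f(0.000000, 0.100000) = 2.750000
  k2 = f(0.220000, 0.705000) = 2.262975
  k3 = f(0.220000, 0.597854) = 2.402570
  k4 = f(0.440000, 1.157131) = 1.421048
  y ← 0.100000 + (0.44/6)·(k1 + 2k2 + 2k3 + k4) = 1.090157
x=0.440000, y=1.090157:
  k1 = f(0.440000, 1.090157) = 1.571558
  k2 = f(0.660000, 1.435900) = 0.698192
  k3 = f(0.660000, 1.243759) = 1.213063
  k4 = f(0.880000, 1.623905) = 0.122934
  y ← 1.090157 + (0.44/6)·(k1 + 2k2 + 2k3 + k4) = 1.494737
y(0.88) ≈ 1.4947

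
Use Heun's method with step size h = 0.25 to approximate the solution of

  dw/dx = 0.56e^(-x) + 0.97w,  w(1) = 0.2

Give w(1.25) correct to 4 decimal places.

Heun: k1 = f(x_n, w_n); k2 = f(x_n + h, w_n + h·k1); w_{n+1} = w_n + (h/2)·(k1 + k2).
x=1.000000, w=0.200000:
  k1 = f(1.000000, 0.200000) = 0.400012
  k2 = f(1.250000, 0.300003) = 0.451446
  w ← 0.200000 + (0.25/2)·(0.400012 + 0.451446) = 0.306432
w(1.25) ≈ 0.3064

0.3064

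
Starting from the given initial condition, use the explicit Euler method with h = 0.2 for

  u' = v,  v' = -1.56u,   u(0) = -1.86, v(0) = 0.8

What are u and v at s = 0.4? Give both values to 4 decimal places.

Euler on (u,v): u_{n+1} = u_n + h·u', v_{n+1} = v_n + h·v'.
0.000000: (-1.860000, 0.800000); f=(0.800000, 2.901600) → (-1.700000, 1.380320)
0.200000: (-1.700000, 1.380320); f=(1.380320, 2.652000) → (-1.423936, 1.910720)
(u(0.4), v(0.4)) ≈ (-1.4239, 1.9107)

-1.4239, 1.9107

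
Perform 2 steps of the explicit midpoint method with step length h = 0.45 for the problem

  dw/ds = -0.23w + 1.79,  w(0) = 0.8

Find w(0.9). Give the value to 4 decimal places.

2.1033

Midpoint: k1 = f(s_n, w_n); k2 = f(s_n + h/2, w_n + (h/2)·k1); w_{n+1} = w_n + h·k2.
s=0.000000, w=0.800000:
  k1 = f(0.000000, 0.800000) = 1.606000
  k2 = f(0.225000, 1.161350) = 1.522890
  w ← 0.800000 + 0.45·1.522890 = 1.485300
s=0.450000, w=1.485300:
  k1 = f(0.450000, 1.485300) = 1.448381
  k2 = f(0.675000, 1.811186) = 1.373427
  w ← 1.485300 + 0.45·1.373427 = 2.103343
w(0.9) ≈ 2.1033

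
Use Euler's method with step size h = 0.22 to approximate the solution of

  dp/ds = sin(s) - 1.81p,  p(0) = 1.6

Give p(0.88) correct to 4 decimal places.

Euler: p_{n+1} = p_n + h·f(s_n, p_n).
s=0.000000, p=1.600000: f=-2.896000 → p ← 1.600000 + 0.22·(-2.896000) = 0.962880
s=0.220000, p=0.962880: f=-1.524583 → p ← 0.962880 + 0.22·(-1.524583) = 0.627472
s=0.440000, p=0.627472: f=-0.709784 → p ← 0.627472 + 0.22·(-0.709784) = 0.471319
s=0.660000, p=0.471319: f=-0.239971 → p ← 0.471319 + 0.22·(-0.239971) = 0.418526
p(0.88) ≈ 0.4185

0.4185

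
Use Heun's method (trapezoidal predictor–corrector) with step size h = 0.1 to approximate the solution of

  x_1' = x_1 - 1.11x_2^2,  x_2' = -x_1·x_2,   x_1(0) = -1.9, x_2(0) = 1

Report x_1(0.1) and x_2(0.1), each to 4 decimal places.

-2.2391, 1.2260

Heun on (x_1,x_2): k1 = f(x_n, state_n); k2 = f(x_n + h, state_n + h·k1); state_{n+1} = state_n + (h/2)·(k1 + k2).
0.000000: (-1.900000, 1.000000)
  k1 = (-3.010000, 1.900000)
  predictor → (-2.201000, 1.190000)
  k2 = (-3.772871, 2.619190)
  → (-2.239144, 1.225960)
(x_1(0.1), x_2(0.1)) ≈ (-2.2391, 1.2260)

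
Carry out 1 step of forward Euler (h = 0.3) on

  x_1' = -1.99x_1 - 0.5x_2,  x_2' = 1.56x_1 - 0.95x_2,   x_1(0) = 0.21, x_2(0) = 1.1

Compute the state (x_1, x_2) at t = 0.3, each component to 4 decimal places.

-0.0804, 0.8848

Euler on (x_1,x_2): x_1_{n+1} = x_1_n + h·x_1', x_2_{n+1} = x_2_n + h·x_2'.
0.000000: (0.210000, 1.100000); f=(-0.967900, -0.717400) → (-0.080370, 0.884780)
(x_1(0.3), x_2(0.3)) ≈ (-0.0804, 0.8848)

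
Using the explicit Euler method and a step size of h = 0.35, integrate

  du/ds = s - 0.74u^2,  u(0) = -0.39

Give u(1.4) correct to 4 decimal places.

0.2200

Euler: u_{n+1} = u_n + h·f(s_n, u_n).
s=0.000000, u=-0.390000: f=-0.112554 → u ← -0.390000 + 0.35·(-0.112554) = -0.429394
s=0.350000, u=-0.429394: f=0.213559 → u ← -0.429394 + 0.35·0.213559 = -0.354648
s=0.700000, u=-0.354648: f=0.606926 → u ← -0.354648 + 0.35·0.606926 = -0.142224
s=1.050000, u=-0.142224: f=1.035032 → u ← -0.142224 + 0.35·1.035032 = 0.220037
u(1.4) ≈ 0.2200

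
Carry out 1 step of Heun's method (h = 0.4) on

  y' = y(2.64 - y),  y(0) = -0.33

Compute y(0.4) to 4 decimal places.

Heun: k1 = f(s_n, y_n); k2 = f(s_n + h, y_n + h·k1); y_{n+1} = y_n + (h/2)·(k1 + k2).
s=0.000000, y=-0.330000:
  k1 = f(0.000000, -0.330000) = -0.980100
  k2 = f(0.400000, -0.722040) = -2.427527
  y ← -0.330000 + (0.4/2)·(-0.980100 + (-2.427527)) = -1.011525
y(0.4) ≈ -1.0115

-1.0115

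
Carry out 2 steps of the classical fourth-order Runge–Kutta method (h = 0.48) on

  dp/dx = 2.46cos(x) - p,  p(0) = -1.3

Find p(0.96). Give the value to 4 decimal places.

RK4: k1 = f(x_n, p_n); k2 = f(x_n + h/2, p_n + (h/2)·k1); k3 = f(x_n + h/2, p_n + (h/2)·k2); k4 = f(x_n + h, p_n + h·k3); p_{n+1} = p_n + (h/6)·(k1 + 2k2 + 2k3 + k4).
x=0.000000, p=-1.300000:
  k1 = f(0.000000, -1.300000) = 3.760000
  k2 = f(0.240000, -0.397600) = 2.787091
  k3 = f(0.240000, -0.631098) = 3.020589
  k4 = f(0.480000, 0.149883) = 2.032125
  p ← -1.300000 + (0.48/6)·(k1 + 2k2 + 2k3 + k4) = 0.092599
x=0.480000, p=0.092599:
  k1 = f(0.480000, 0.092599) = 2.089409
  k2 = f(0.720000, 0.594057) = 1.255385
  k3 = f(0.720000, 0.393891) = 1.455551
  k4 = f(0.960000, 0.791263) = 0.619596
  p ← 0.092599 + (0.48/6)·(k1 + 2k2 + 2k3 + k4) = 0.743069
p(0.96) ≈ 0.7431

0.7431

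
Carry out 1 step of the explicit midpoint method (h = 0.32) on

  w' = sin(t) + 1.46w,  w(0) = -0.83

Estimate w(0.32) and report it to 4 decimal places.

Midpoint: k1 = f(t_n, w_n); k2 = f(t_n + h/2, w_n + (h/2)·k1); w_{n+1} = w_n + h·k2.
t=0.000000, w=-0.830000:
  k1 = f(0.000000, -0.830000) = -1.211800
  k2 = f(0.160000, -1.023888) = -1.335558
  w ← -0.830000 + 0.32·(-1.335558) = -1.257379
w(0.32) ≈ -1.2574

-1.2574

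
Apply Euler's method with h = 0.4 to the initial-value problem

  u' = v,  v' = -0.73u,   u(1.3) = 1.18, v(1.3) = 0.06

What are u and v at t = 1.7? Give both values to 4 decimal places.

1.2040, -0.2846

Euler on (u,v): u_{n+1} = u_n + h·u', v_{n+1} = v_n + h·v'.
1.300000: (1.180000, 0.060000); f=(0.060000, -0.861400) → (1.204000, -0.284560)
(u(1.7), v(1.7)) ≈ (1.2040, -0.2846)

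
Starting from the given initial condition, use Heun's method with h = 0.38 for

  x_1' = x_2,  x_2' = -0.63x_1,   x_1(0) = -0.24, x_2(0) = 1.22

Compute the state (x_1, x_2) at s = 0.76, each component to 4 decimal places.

0.6882, 1.1102

Heun on (x_1,x_2): k1 = f(s_n, state_n); k2 = f(s_n + h, state_n + h·k1); state_{n+1} = state_n + (h/2)·(k1 + k2).
0.000000: (-0.240000, 1.220000)
  k1 = (1.220000, 0.151200)
  predictor → (0.223600, 1.277456)
  k2 = (1.277456, -0.140868)
  → (0.234517, 1.221963)
0.380000: (0.234517, 1.221963)
  k1 = (1.221963, -0.147745)
  predictor → (0.698863, 1.165820)
  k2 = (1.165820, -0.440283)
  → (0.688195, 1.110238)
(x_1(0.76), x_2(0.76)) ≈ (0.6882, 1.1102)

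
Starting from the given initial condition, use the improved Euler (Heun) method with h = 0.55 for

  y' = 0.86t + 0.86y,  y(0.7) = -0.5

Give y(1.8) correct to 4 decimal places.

Heun: k1 = f(t_n, y_n); k2 = f(t_n + h, y_n + h·k1); y_{n+1} = y_n + (h/2)·(k1 + k2).
t=0.700000, y=-0.500000:
  k1 = f(0.700000, -0.500000) = 0.172000
  k2 = f(1.250000, -0.405400) = 0.726356
  y ← -0.500000 + (0.55/2)·(0.172000 + 0.726356) = -0.252952
t=1.250000, y=-0.252952:
  k1 = f(1.250000, -0.252952) = 0.857461
  k2 = f(1.800000, 0.218652) = 1.736040
  y ← -0.252952 + (0.55/2)·(0.857461 + 1.736040) = 0.460261
y(1.8) ≈ 0.4603

0.4603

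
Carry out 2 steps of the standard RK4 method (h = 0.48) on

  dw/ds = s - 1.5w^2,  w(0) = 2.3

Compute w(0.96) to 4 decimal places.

0.4887

RK4: k1 = f(s_n, w_n); k2 = f(s_n + h/2, w_n + (h/2)·k1); k3 = f(s_n + h/2, w_n + (h/2)·k2); k4 = f(s_n + h, w_n + h·k3); w_{n+1} = w_n + (h/6)·(k1 + 2k2 + 2k3 + k4).
s=0.000000, w=2.300000:
  k1 = f(0.000000, 2.300000) = -7.935000
  k2 = f(0.240000, 0.395600) = 0.005251
  k3 = f(0.240000, 2.301260) = -7.703698
  k4 = f(0.480000, -1.397775) = -2.450663
  w ← 2.300000 + (0.48/6)·(k1 + 2k2 + 2k3 + k4) = 0.237395
s=0.480000, w=0.237395:
  k1 = f(0.480000, 0.237395) = 0.395465
  k2 = f(0.720000, 0.332307) = 0.554358
  k3 = f(0.720000, 0.370441) = 0.514160
  k4 = f(0.960000, 0.484192) = 0.608337
  w ← 0.237395 + (0.48/6)·(k1 + 2k2 + 2k3 + k4) = 0.488662
w(0.96) ≈ 0.4887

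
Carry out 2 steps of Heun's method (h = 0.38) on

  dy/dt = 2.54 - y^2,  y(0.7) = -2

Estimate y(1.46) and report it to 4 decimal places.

-9.7142

Heun: k1 = f(t_n, y_n); k2 = f(t_n + h, y_n + h·k1); y_{n+1} = y_n + (h/2)·(k1 + k2).
t=0.700000, y=-2.000000:
  k1 = f(0.700000, -2.000000) = -1.460000
  k2 = f(1.080000, -2.554800) = -3.987003
  y ← -2.000000 + (0.38/2)·(-1.460000 + (-3.987003)) = -3.034931
t=1.080000, y=-3.034931:
  k1 = f(1.080000, -3.034931) = -6.670804
  k2 = f(1.460000, -5.569836) = -28.483073
  y ← -3.034931 + (0.38/2)·(-6.670804 + (-28.483073)) = -9.714167
y(1.46) ≈ -9.7142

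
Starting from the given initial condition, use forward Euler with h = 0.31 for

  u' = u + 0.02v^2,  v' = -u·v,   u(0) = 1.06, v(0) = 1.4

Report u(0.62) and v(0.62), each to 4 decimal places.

1.8405, 0.5318

Euler on (u,v): u_{n+1} = u_n + h·u', v_{n+1} = v_n + h·v'.
0.000000: (1.060000, 1.400000); f=(1.099200, -1.484000) → (1.400752, 0.939960)
0.310000: (1.400752, 0.939960); f=(1.418422, -1.316651) → (1.840463, 0.531798)
(u(0.62), v(0.62)) ≈ (1.8405, 0.5318)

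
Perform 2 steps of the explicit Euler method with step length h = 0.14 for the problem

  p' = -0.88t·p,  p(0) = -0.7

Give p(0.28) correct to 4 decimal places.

Euler: p_{n+1} = p_n + h·f(t_n, p_n).
t=0.000000, p=-0.700000: f=0.000000 → p ← -0.700000 + 0.14·0.000000 = -0.700000
t=0.140000, p=-0.700000: f=0.086240 → p ← -0.700000 + 0.14·0.086240 = -0.687926
p(0.28) ≈ -0.6879

-0.6879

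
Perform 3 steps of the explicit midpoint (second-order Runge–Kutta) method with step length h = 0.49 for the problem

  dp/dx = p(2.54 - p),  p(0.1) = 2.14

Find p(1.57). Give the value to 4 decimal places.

Midpoint: k1 = f(x_n, p_n); k2 = f(x_n + h/2, p_n + (h/2)·k1); p_{n+1} = p_n + h·k2.
x=0.100000, p=2.140000:
  k1 = f(0.100000, 2.140000) = 0.856000
  k2 = f(0.345000, 2.349720) = 0.447105
  p ← 2.140000 + 0.49·0.447105 = 2.359081
x=0.590000, p=2.359081:
  k1 = f(0.590000, 2.359081) = 0.426802
  k2 = f(0.835000, 2.463648) = 0.188105
  p ← 2.359081 + 0.49·0.188105 = 2.451253
x=1.080000, p=2.451253:
  k1 = f(1.080000, 2.451253) = 0.217542
  k2 = f(1.325000, 2.504551) = 0.088785
  p ← 2.451253 + 0.49·0.088785 = 2.494757
p(1.57) ≈ 2.4948

2.4948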